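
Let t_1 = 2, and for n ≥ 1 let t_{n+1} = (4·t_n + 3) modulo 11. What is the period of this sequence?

We have t_1 = 2; t_2 = 0; t_3 = 3; t_4 = 4; t_5 = 8; t_6 = 2.
Since t_6 = t_1 = 2, the sequence is periodic with period 5.

5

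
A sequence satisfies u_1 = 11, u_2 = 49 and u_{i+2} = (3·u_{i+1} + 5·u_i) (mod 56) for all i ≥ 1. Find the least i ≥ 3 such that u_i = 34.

3

u_1 = 11, u_2 = 49, u_3 = 34, u_4 = 11, u_5 = 35, u_6 = 48, u_7 = 39, u_8 = 21, u_9 = 34, u_{10} = 39, u_{11} = 7, u_{12} = 48, u_{13} = 11, u_{14} = 49.
The sequence repeats with period 12.
The value 34 first appears (with i ≥ 3) at u_3.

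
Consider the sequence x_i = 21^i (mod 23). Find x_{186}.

x_0 = 1,  x_1 = 21,  x_2 = 4,  x_3 = 15,  x_4 = 16,  x_5 = 14,  x_6 = 18,  x_7 = 10,  x_8 = 3,  x_9 = 17,  x_{10} = 12,  x_{11} = 22,  x_{12} = 2,  x_{13} = 19,  x_{14} = 8,  x_{15} = 7,  x_{16} = 9,  x_{17} = 5,  x_{18} = 13,  x_{19} = 20,  x_{20} = 6,  x_{21} = 11,  x_{22} = 1.
The sequence repeats with period 22.
(186 - 0) mod 22 = 10, so x_{186} = x_{10} = 12.

12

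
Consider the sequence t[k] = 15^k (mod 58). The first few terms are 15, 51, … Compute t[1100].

Computing terms: t[1] = 15; t[2] = 51; t[3] = 11; t[4] = 49; t[5] = 39; t[6] = 5; t[7] = 17; t[8] = 23; t[9] = 55; t[10] = 13; t[11] = 21; t[12] = 25; t[13] = 27; t[14] = 57; t[15] = 43; t[16] = 7; t[17] = 47; t[18] = 9; t[19] = 19; t[20] = 53; t[21] = 41; t[22] = 35; t[23] = 3; t[24] = 45; t[25] = 37; t[26] = 33; t[27] = 31; t[28] = 1; t[29] = 15.
The sequence repeats with period 28.
So t[1100] = t[1 + ((1100-1) mod 28)] = t[8] = 23.

23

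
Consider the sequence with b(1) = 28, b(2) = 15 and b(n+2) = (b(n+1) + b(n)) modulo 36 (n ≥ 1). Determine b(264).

b(1) = 28,  b(2) = 15,  b(3) = 7,  b(4) = 22,  b(5) = 29,  b(6) = 15,  b(7) = 8,  b(8) = 23,  b(9) = 31,  b(10) = 18,  b(11) = 13,  b(12) = 31,  b(13) = 8,  b(14) = 3,  b(15) = 11,  b(16) = 14,  b(17) = 25,  b(18) = 3,  b(19) = 28,  b(20) = 31,  b(21) = 23,  b(22) = 18,  b(23) = 5,  b(24) = 23,  b(25) = 28,  b(26) = 15.
Since (b(25), b(26)) = (b(1), b(2)) = (28, 15) (two consecutive terms determine the rest), the sequence is periodic with period 24.
So b(264) = b(1 + ((264-1) mod 24)) = b(24) = 23.

23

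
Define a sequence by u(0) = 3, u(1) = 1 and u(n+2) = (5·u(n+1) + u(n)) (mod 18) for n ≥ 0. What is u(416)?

12

u(0) = 3,  u(1) = 1,  u(2) = 8,  u(3) = 5,  u(4) = 15,  u(5) = 8,  u(6) = 1,  u(7) = 13,  u(8) = 12,  u(9) = 1,  u(10) = 17,  u(11) = 14,  u(12) = 15,  u(13) = 17,  u(14) = 10,  u(15) = 13,  u(16) = 3,  u(17) = 10,  u(18) = 17,  u(19) = 5,  u(20) = 6,  u(21) = 17,  u(22) = 1,  u(23) = 4,  u(24) = 3,  u(25) = 1.
Since (u(24), u(25)) = (u(0), u(1)) = (3, 1) (two consecutive terms determine the rest), the sequence is periodic with period 24.
So u(416) = u(0 + ((416-0) mod 24)) = u(8) = 12.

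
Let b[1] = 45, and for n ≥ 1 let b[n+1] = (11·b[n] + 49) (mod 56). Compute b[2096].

12

Listing terms: b[1] = 45, b[2] = 40, b[3] = 41, b[4] = 52, b[5] = 5, b[6] = 48, b[7] = 17, b[8] = 12, b[9] = 13, b[10] = 24, b[11] = 33, b[12] = 20, b[13] = 45.
The sequence repeats with period 12.
So b[2096] = b[1 + ((2096-1) mod 12)] = b[8] = 12.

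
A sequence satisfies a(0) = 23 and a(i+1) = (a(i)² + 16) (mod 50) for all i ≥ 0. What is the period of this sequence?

3

a(0) = 23, a(1) = 45, a(2) = 41, a(3) = 47, a(4) = 25, a(5) = 41.
Since a(5) = a(2) = 41, the sequence is eventually periodic: after a pre-period of length 2 it cycles with period 3.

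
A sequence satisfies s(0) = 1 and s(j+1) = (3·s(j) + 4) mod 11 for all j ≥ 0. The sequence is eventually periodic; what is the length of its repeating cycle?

Listing terms: s(0) = 1; s(1) = 7; s(2) = 3; s(3) = 2; s(4) = 10; s(5) = 1.
Since s(5) = s(0) = 1, the sequence is periodic with period 5.

5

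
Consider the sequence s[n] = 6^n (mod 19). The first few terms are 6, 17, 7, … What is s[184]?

We have s[1] = 6; s[2] = 17; s[3] = 7; s[4] = 4; s[5] = 5; s[6] = 11; s[7] = 9; s[8] = 16; s[9] = 1; s[10] = 6.
The sequence repeats with period 9.
So s[184] = s[1 + ((184-1) mod 9)] = s[4] = 4.

4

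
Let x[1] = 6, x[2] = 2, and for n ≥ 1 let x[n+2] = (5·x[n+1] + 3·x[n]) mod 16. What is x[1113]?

Computing terms: x[1] = 6; x[2] = 2; x[3] = 12; x[4] = 2; x[5] = 14; x[6] = 12; x[7] = 6; x[8] = 2.
Since (x[7], x[8]) = (x[1], x[2]) = (6, 2) (two consecutive terms determine the rest), the sequence is periodic with period 6.
(1113 - 1) mod 6 = 2, so x[1113] = x[3] = 12.

12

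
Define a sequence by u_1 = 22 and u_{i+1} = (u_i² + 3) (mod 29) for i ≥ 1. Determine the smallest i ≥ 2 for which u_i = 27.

We have u_1 = 22; u_2 = 23; u_3 = 10; u_4 = 16; u_5 = 27; u_6 = 7; u_7 = 23.
Since u_7 = u_2 = 23, the sequence is eventually periodic: after a pre-period of length 1 it cycles with period 5.
The value 27 first appears (with i ≥ 2) at u_5.

5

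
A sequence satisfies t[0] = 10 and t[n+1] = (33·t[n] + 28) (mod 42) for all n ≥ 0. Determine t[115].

22

Computing terms: t[0] = 10,  t[1] = 22,  t[2] = 40,  t[3] = 4,  t[4] = 34,  t[5] = 16,  t[6] = 10.
Since t[6] = t[0] = 10, the sequence is periodic with period 6.
So t[115] = t[0 + ((115-0) mod 6)] = t[1] = 22.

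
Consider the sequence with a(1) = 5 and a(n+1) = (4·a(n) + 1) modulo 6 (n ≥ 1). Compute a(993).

Computing terms: a(1) = 5; a(2) = 3; a(3) = 1; a(4) = 5.
The sequence repeats with period 3.
So a(993) = a(1 + ((993-1) mod 3)) = a(3) = 1.

1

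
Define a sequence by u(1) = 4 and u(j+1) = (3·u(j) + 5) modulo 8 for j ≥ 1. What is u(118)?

Computing terms: u(1) = 4; u(2) = 1; u(3) = 0; u(4) = 5; u(5) = 4.
Since u(5) = u(1) = 4, the sequence is periodic with period 4.
(118 - 1) mod 4 = 1, so u(118) = u(2) = 1.

1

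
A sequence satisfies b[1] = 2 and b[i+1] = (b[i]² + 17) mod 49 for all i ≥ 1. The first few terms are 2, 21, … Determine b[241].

We have b[1] = 2,  b[2] = 21,  b[3] = 17,  b[4] = 12,  b[5] = 14,  b[6] = 17.
Since b[6] = b[3] = 17, the sequence is eventually periodic: after a pre-period of length 2 it cycles with period 3.
For i ≥ 3, b[i] depends only on (i - 3) mod 3. (241 - 3) mod 3 = 1, so b[241] = b[4] = 12.

12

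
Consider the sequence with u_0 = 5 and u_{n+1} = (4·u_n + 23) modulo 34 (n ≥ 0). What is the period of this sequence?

Listing terms: u_0 = 5,  u_1 = 9,  u_2 = 25,  u_3 = 21,  u_4 = 5.
Since u_4 = u_0 = 5, the sequence is periodic with period 4.

4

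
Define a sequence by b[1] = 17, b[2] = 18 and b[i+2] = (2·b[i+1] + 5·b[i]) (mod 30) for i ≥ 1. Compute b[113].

9

Listing terms: b[1] = 17; b[2] = 18; b[3] = 1; b[4] = 2; b[5] = 9; b[6] = 28; b[7] = 11; b[8] = 12; b[9] = 19; b[10] = 8; b[11] = 21; b[12] = 22; b[13] = 29; b[14] = 18; b[15] = 1.
Since (b[14], b[15]) = (b[2], b[3]) = (18, 1) (two consecutive terms determine the rest), the sequence is eventually periodic: after a pre-period of length 1 it cycles with period 12.
For i ≥ 2, b[i] depends only on (i - 2) mod 12. (113 - 2) mod 12 = 3, so b[113] = b[5] = 9.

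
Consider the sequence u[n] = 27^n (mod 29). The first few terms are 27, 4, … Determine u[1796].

Listing terms: u[1] = 27; u[2] = 4; u[3] = 21; u[4] = 16; u[5] = 26; u[6] = 6; u[7] = 17; u[8] = 24; u[9] = 10; u[10] = 9; u[11] = 11; u[12] = 7; u[13] = 15; u[14] = 28; u[15] = 2; u[16] = 25; u[17] = 8; u[18] = 13; u[19] = 3; u[20] = 23; u[21] = 12; u[22] = 5; u[23] = 19; u[24] = 20; u[25] = 18; u[26] = 22; u[27] = 14; u[28] = 1; u[29] = 27.
The sequence repeats with period 28.
So u[1796] = u[1 + ((1796-1) mod 28)] = u[4] = 16.

16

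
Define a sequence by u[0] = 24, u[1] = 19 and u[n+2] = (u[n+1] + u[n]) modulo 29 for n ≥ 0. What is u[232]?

We have u[0] = 24; u[1] = 19; u[2] = 14; u[3] = 4; u[4] = 18; u[5] = 22; u[6] = 11; u[7] = 4; u[8] = 15; u[9] = 19; u[10] = 5; u[11] = 24; u[12] = 0; u[13] = 24; u[14] = 24; u[15] = 19.
Since (u[14], u[15]) = (u[0], u[1]) = (24, 19) (two consecutive terms determine the rest), the sequence is periodic with period 14.
So u[232] = u[0 + ((232-0) mod 14)] = u[8] = 15.

15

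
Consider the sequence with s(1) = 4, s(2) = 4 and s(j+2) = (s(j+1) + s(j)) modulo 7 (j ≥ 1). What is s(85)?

6

s(1) = 4,  s(2) = 4,  s(3) = 1,  s(4) = 5,  s(5) = 6,  s(6) = 4,  s(7) = 3,  s(8) = 0,  s(9) = 3,  s(10) = 3,  s(11) = 6,  s(12) = 2,  s(13) = 1,  s(14) = 3,  s(15) = 4,  s(16) = 0,  s(17) = 4,  s(18) = 4.
Since (s(17), s(18)) = (s(1), s(2)) = (4, 4) (two consecutive terms determine the rest), the sequence is periodic with period 16.
(85 - 1) mod 16 = 4, so s(85) = s(5) = 6.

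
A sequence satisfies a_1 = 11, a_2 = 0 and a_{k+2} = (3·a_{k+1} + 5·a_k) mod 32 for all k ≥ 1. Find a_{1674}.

We have a_1 = 11,  a_2 = 0,  a_3 = 23,  a_4 = 5,  a_5 = 2,  a_6 = 31,  a_7 = 7,  a_8 = 16,  a_9 = 19,  a_{10} = 9,  a_{11} = 26,  a_{12} = 27,  a_{13} = 19,  a_{14} = 0,  a_{15} = 31,  a_{16} = 29,  a_{17} = 18,  a_{18} = 7,  a_{19} = 15,  a_{20} = 16,  a_{21} = 27,  a_{22} = 1,  a_{23} = 10,  a_{24} = 3,  a_{25} = 27,  a_{26} = 0,  a_{27} = 7,  a_{28} = 21,  a_{29} = 2,  a_{30} = 15,  a_{31} = 23,  a_{32} = 16,  a_{33} = 3,  a_{34} = 25,  a_{35} = 26,  a_{36} = 11,  a_{37} = 3,  a_{38} = 0,  a_{39} = 15,  a_{40} = 13,  a_{41} = 18,  a_{42} = 23,  a_{43} = 31,  a_{44} = 16,  a_{45} = 11,  a_{46} = 17,  a_{47} = 10,  a_{48} = 19,  a_{49} = 11,  a_{50} = 0.
Since (a_{49}, a_{50}) = (a_1, a_2) = (11, 0) (two consecutive terms determine the rest), the sequence is periodic with period 48.
(1674 - 1) mod 48 = 41, so a_{1674} = a_{42} = 23.

23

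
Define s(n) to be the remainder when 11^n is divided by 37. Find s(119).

27

Listing terms: s(1) = 11, s(2) = 10, s(3) = 36, s(4) = 26, s(5) = 27, s(6) = 1, s(7) = 11.
The sequence repeats with period 6.
(119 - 1) mod 6 = 4, so s(119) = s(5) = 27.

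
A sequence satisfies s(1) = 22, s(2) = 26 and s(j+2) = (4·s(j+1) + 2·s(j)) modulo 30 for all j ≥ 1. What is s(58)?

s(1) = 22; s(2) = 26; s(3) = 28; s(4) = 14; s(5) = 22; s(6) = 26.
The sequence repeats with period 4.
(58 - 1) mod 4 = 1, so s(58) = s(2) = 26.

26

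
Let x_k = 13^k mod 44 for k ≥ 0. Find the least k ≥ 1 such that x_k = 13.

1

x_0 = 1,  x_1 = 13,  x_2 = 37,  x_3 = 41,  x_4 = 5,  x_5 = 21,  x_6 = 9,  x_7 = 29,  x_8 = 25,  x_9 = 17,  x_{10} = 1.
The sequence repeats with period 10.
The value 13 first appears (with k ≥ 1) at x_1.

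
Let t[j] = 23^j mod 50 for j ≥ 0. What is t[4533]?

We have t[0] = 1, t[1] = 23, t[2] = 29, t[3] = 17, t[4] = 41, t[5] = 43, t[6] = 39, t[7] = 47, t[8] = 31, t[9] = 13, t[10] = 49, t[11] = 27, t[12] = 21, t[13] = 33, t[14] = 9, t[15] = 7, t[16] = 11, t[17] = 3, t[18] = 19, t[19] = 37, t[20] = 1.
Since t[20] = t[0] = 1, the sequence is periodic with period 20.
So t[4533] = t[0 + ((4533-0) mod 20)] = t[13] = 33.

33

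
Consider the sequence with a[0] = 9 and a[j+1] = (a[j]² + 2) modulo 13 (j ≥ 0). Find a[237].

We have a[0] = 9,  a[1] = 5,  a[2] = 1,  a[3] = 3,  a[4] = 11,  a[5] = 6,  a[6] = 12,  a[7] = 3.
Since a[7] = a[3] = 3, the sequence is eventually periodic: after a pre-period of length 3 it cycles with period 4.
For j ≥ 3, a[j] depends only on (j - 3) mod 4. (237 - 3) mod 4 = 2, so a[237] = a[5] = 6.

6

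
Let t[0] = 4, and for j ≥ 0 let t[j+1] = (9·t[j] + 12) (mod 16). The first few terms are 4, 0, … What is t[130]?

12

Listing terms: t[0] = 4; t[1] = 0; t[2] = 12; t[3] = 8; t[4] = 4.
The sequence repeats with period 4.
So t[130] = t[0 + ((130-0) mod 4)] = t[2] = 12.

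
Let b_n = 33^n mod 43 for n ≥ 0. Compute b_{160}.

Computing terms: b_0 = 1; b_1 = 33; b_2 = 14; b_3 = 32; b_4 = 24; b_5 = 18; b_6 = 35; b_7 = 37; b_8 = 17; b_9 = 2; b_{10} = 23; b_{11} = 28; b_{12} = 21; b_{13} = 5; b_{14} = 36; b_{15} = 27; b_{16} = 31; b_{17} = 34; b_{18} = 4; b_{19} = 3; b_{20} = 13; b_{21} = 42; b_{22} = 10; b_{23} = 29; b_{24} = 11; b_{25} = 19; b_{26} = 25; b_{27} = 8; b_{28} = 6; b_{29} = 26; b_{30} = 41; b_{31} = 20; b_{32} = 15; b_{33} = 22; b_{34} = 38; b_{35} = 7; b_{36} = 16; b_{37} = 12; b_{38} = 9; b_{39} = 39; b_{40} = 40; b_{41} = 30; b_{42} = 1.
The sequence repeats with period 42.
So b_{160} = b_{0 + ((160-0) mod 42)} = b_{34} = 38.

38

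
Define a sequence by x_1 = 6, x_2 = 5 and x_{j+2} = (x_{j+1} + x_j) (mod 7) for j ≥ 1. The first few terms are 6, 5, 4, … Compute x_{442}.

We have x_1 = 6,  x_2 = 5,  x_3 = 4,  x_4 = 2,  x_5 = 6,  x_6 = 1,  x_7 = 0,  x_8 = 1,  x_9 = 1,  x_{10} = 2,  x_{11} = 3,  x_{12} = 5,  x_{13} = 1,  x_{14} = 6,  x_{15} = 0,  x_{16} = 6,  x_{17} = 6,  x_{18} = 5.
The sequence repeats with period 16.
(442 - 1) mod 16 = 9, so x_{442} = x_{10} = 2.

2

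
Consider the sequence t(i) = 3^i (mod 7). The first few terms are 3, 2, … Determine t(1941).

6

t(1) = 3,  t(2) = 2,  t(3) = 6,  t(4) = 4,  t(5) = 5,  t(6) = 1,  t(7) = 3.
Since t(7) = t(1) = 3, the sequence is periodic with period 6.
(1941 - 1) mod 6 = 2, so t(1941) = t(3) = 6.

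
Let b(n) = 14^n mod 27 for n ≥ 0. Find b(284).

16

We have b(0) = 1,  b(1) = 14,  b(2) = 7,  b(3) = 17,  b(4) = 22,  b(5) = 11,  b(6) = 19,  b(7) = 23,  b(8) = 25,  b(9) = 26,  b(10) = 13,  b(11) = 20,  b(12) = 10,  b(13) = 5,  b(14) = 16,  b(15) = 8,  b(16) = 4,  b(17) = 2,  b(18) = 1.
Since b(18) = b(0) = 1, the sequence is periodic with period 18.
(284 - 0) mod 18 = 14, so b(284) = b(14) = 16.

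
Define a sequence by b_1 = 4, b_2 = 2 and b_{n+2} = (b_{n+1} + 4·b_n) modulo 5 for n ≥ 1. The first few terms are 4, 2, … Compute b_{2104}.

1

We have b_1 = 4, b_2 = 2, b_3 = 3, b_4 = 1, b_5 = 3, b_6 = 2, b_7 = 4, b_8 = 2.
The sequence repeats with period 6.
So b_{2104} = b_{1 + ((2104-1) mod 6)} = b_4 = 1.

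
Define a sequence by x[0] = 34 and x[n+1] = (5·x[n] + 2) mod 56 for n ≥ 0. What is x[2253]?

28

x[0] = 34; x[1] = 4; x[2] = 22; x[3] = 0; x[4] = 2; x[5] = 12; x[6] = 6; x[7] = 32; x[8] = 50; x[9] = 28; x[10] = 30; x[11] = 40; x[12] = 34.
Since x[12] = x[0] = 34, the sequence is periodic with period 12.
So x[2253] = x[0 + ((2253-0) mod 12)] = x[9] = 28.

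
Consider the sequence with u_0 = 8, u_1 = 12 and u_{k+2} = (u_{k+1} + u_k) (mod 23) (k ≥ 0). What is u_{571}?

19

Computing terms: u_0 = 8,  u_1 = 12,  u_2 = 20,  u_3 = 9,  u_4 = 6,  u_5 = 15,  u_6 = 21,  u_7 = 13,  u_8 = 11,  u_9 = 1,  u_{10} = 12,  u_{11} = 13,  u_{12} = 2,  u_{13} = 15,  u_{14} = 17,  u_{15} = 9,  u_{16} = 3,  u_{17} = 12,  u_{18} = 15,  u_{19} = 4,  u_{20} = 19,  u_{21} = 0,  u_{22} = 19,  u_{23} = 19,  u_{24} = 15,  u_{25} = 11,  u_{26} = 3,  u_{27} = 14,  u_{28} = 17,  u_{29} = 8,  u_{30} = 2,  u_{31} = 10,  u_{32} = 12,  u_{33} = 22,  u_{34} = 11,  u_{35} = 10,  u_{36} = 21,  u_{37} = 8,  u_{38} = 6,  u_{39} = 14,  u_{40} = 20,  u_{41} = 11,  u_{42} = 8,  u_{43} = 19,  u_{44} = 4,  u_{45} = 0,  u_{46} = 4,  u_{47} = 4,  u_{48} = 8,  u_{49} = 12.
The sequence repeats with period 48.
So u_{571} = u_{0 + ((571-0) mod 48)} = u_{43} = 19.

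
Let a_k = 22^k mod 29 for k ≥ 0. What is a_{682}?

24

a_0 = 1; a_1 = 22; a_2 = 20; a_3 = 5; a_4 = 23; a_5 = 13; a_6 = 25; a_7 = 28; a_8 = 7; a_9 = 9; a_{10} = 24; a_{11} = 6; a_{12} = 16; a_{13} = 4; a_{14} = 1.
Since a_{14} = a_0 = 1, the sequence is periodic with period 14.
(682 - 0) mod 14 = 10, so a_{682} = a_{10} = 24.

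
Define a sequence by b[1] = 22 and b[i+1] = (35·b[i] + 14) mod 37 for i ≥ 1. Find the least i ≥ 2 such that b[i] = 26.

We have b[1] = 22,  b[2] = 7,  b[3] = 0,  b[4] = 14,  b[5] = 23,  b[6] = 5,  b[7] = 4,  b[8] = 6,  b[9] = 2,  b[10] = 10,  b[11] = 31,  b[12] = 26,  b[13] = 36,  b[14] = 16,  b[15] = 19,  b[16] = 13,  b[17] = 25,  b[18] = 1,  b[19] = 12,  b[20] = 27,  b[21] = 34,  b[22] = 20,  b[23] = 11,  b[24] = 29,  b[25] = 30,  b[26] = 28,  b[27] = 32,  b[28] = 24,  b[29] = 3,  b[30] = 8,  b[31] = 35,  b[32] = 18,  b[33] = 15,  b[34] = 21,  b[35] = 9,  b[36] = 33,  b[37] = 22.
Since b[37] = b[1] = 22, the sequence is periodic with period 36.
The value 26 first appears (with i ≥ 2) at b[12].

12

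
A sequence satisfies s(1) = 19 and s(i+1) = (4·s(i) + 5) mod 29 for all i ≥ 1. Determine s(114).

Computing terms: s(1) = 19, s(2) = 23, s(3) = 10, s(4) = 16, s(5) = 11, s(6) = 20, s(7) = 27, s(8) = 26, s(9) = 22, s(10) = 6, s(11) = 0, s(12) = 5, s(13) = 25, s(14) = 18, s(15) = 19.
Since s(15) = s(1) = 19, the sequence is periodic with period 14.
(114 - 1) mod 14 = 1, so s(114) = s(2) = 23.

23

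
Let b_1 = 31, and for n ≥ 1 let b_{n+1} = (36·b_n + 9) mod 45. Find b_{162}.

Computing terms: b_1 = 31, b_2 = 0, b_3 = 9, b_4 = 18, b_5 = 27, b_6 = 36, b_7 = 0.
Since b_7 = b_2 = 0, the sequence is eventually periodic: after a pre-period of length 1 it cycles with period 5.
For n ≥ 2, b_n depends only on (n - 2) mod 5. (162 - 2) mod 5 = 0, so b_{162} = b_2 = 0.

0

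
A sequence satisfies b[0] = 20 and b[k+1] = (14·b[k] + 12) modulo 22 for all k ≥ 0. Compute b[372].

8

Listing terms: b[0] = 20, b[1] = 6, b[2] = 8, b[3] = 14, b[4] = 10, b[5] = 20.
The sequence repeats with period 5.
(372 - 0) mod 5 = 2, so b[372] = b[2] = 8.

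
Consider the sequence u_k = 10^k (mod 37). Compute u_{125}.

u_1 = 10; u_2 = 26; u_3 = 1; u_4 = 10.
The sequence repeats with period 3.
(125 - 1) mod 3 = 1, so u_{125} = u_2 = 26.

26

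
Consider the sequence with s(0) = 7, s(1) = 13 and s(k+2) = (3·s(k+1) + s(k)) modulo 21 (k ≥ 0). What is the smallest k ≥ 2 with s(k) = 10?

s(0) = 7,  s(1) = 13,  s(2) = 4,  s(3) = 4,  s(4) = 16,  s(5) = 10,  s(6) = 4,  s(7) = 1,  s(8) = 7,  s(9) = 1,  s(10) = 10,  s(11) = 10,  s(12) = 19,  s(13) = 4,  s(14) = 10,  s(15) = 13,  s(16) = 7,  s(17) = 13.
The sequence repeats with period 16.
The value 10 first appears (with k ≥ 2) at s(5).

5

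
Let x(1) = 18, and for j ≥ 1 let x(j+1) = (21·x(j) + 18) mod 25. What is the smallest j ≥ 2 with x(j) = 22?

We have x(1) = 18; x(2) = 21; x(3) = 9; x(4) = 7; x(5) = 15; x(6) = 8; x(7) = 11; x(8) = 24; x(9) = 22; x(10) = 5; x(11) = 23; x(12) = 1; x(13) = 14; x(14) = 12; x(15) = 20; x(16) = 13; x(17) = 16; x(18) = 4; x(19) = 2; x(20) = 10; x(21) = 3; x(22) = 6; x(23) = 19; x(24) = 17; x(25) = 0; x(26) = 18.
The sequence repeats with period 25.
The value 22 first appears (with j ≥ 2) at x(9).

9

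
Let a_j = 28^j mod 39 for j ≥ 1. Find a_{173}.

19

Computing terms: a_1 = 28; a_2 = 4; a_3 = 34; a_4 = 16; a_5 = 19; a_6 = 25; a_7 = 37; a_8 = 22; a_9 = 31; a_{10} = 10; a_{11} = 7; a_{12} = 1; a_{13} = 28.
Since a_{13} = a_1 = 28, the sequence is periodic with period 12.
So a_{173} = a_{1 + ((173-1) mod 12)} = a_5 = 19.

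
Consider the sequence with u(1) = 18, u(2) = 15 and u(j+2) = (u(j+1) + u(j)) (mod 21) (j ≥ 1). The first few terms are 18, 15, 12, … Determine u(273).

Listing terms: u(1) = 18, u(2) = 15, u(3) = 12, u(4) = 6, u(5) = 18, u(6) = 3, u(7) = 0, u(8) = 3, u(9) = 3, u(10) = 6, u(11) = 9, u(12) = 15, u(13) = 3, u(14) = 18, u(15) = 0, u(16) = 18, u(17) = 18, u(18) = 15.
The sequence repeats with period 16.
So u(273) = u(1 + ((273-1) mod 16)) = u(1) = 18.

18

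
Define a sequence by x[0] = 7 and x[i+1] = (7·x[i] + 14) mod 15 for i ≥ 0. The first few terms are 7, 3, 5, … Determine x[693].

13

Listing terms: x[0] = 7,  x[1] = 3,  x[2] = 5,  x[3] = 4,  x[4] = 12,  x[5] = 8,  x[6] = 10,  x[7] = 9,  x[8] = 2,  x[9] = 13,  x[10] = 0,  x[11] = 14,  x[12] = 7.
Since x[12] = x[0] = 7, the sequence is periodic with period 12.
So x[693] = x[0 + ((693-0) mod 12)] = x[9] = 13.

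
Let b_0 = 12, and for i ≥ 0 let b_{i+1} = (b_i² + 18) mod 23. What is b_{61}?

1

We have b_0 = 12, b_1 = 1, b_2 = 19, b_3 = 11, b_4 = 1.
Since b_4 = b_1 = 1, the sequence is eventually periodic: after a pre-period of length 1 it cycles with period 3.
For i ≥ 1, b_i depends only on (i - 1) mod 3. (61 - 1) mod 3 = 0, so b_{61} = b_1 = 1.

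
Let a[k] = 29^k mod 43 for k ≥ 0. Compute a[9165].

39

Listing terms: a[0] = 1, a[1] = 29, a[2] = 24, a[3] = 8, a[4] = 17, a[5] = 20, a[6] = 21, a[7] = 7, a[8] = 31, a[9] = 39, a[10] = 13, a[11] = 33, a[12] = 11, a[13] = 18, a[14] = 6, a[15] = 2, a[16] = 15, a[17] = 5, a[18] = 16, a[19] = 34, a[20] = 40, a[21] = 42, a[22] = 14, a[23] = 19, a[24] = 35, a[25] = 26, a[26] = 23, a[27] = 22, a[28] = 36, a[29] = 12, a[30] = 4, a[31] = 30, a[32] = 10, a[33] = 32, a[34] = 25, a[35] = 37, a[36] = 41, a[37] = 28, a[38] = 38, a[39] = 27, a[40] = 9, a[41] = 3, a[42] = 1.
Since a[42] = a[0] = 1, the sequence is periodic with period 42.
(9165 - 0) mod 42 = 9, so a[9165] = a[9] = 39.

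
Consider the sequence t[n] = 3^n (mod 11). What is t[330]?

We have t[0] = 1; t[1] = 3; t[2] = 9; t[3] = 5; t[4] = 4; t[5] = 1.
Since t[5] = t[0] = 1, the sequence is periodic with period 5.
(330 - 0) mod 5 = 0, so t[330] = t[0] = 1.

1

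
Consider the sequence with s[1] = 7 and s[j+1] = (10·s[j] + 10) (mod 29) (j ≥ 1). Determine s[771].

23

Listing terms: s[1] = 7, s[2] = 22, s[3] = 27, s[4] = 19, s[5] = 26, s[6] = 9, s[7] = 13, s[8] = 24, s[9] = 18, s[10] = 16, s[11] = 25, s[12] = 28, s[13] = 0, s[14] = 10, s[15] = 23, s[16] = 8, s[17] = 3, s[18] = 11, s[19] = 4, s[20] = 21, s[21] = 17, s[22] = 6, s[23] = 12, s[24] = 14, s[25] = 5, s[26] = 2, s[27] = 1, s[28] = 20, s[29] = 7.
Since s[29] = s[1] = 7, the sequence is periodic with period 28.
(771 - 1) mod 28 = 14, so s[771] = s[15] = 23.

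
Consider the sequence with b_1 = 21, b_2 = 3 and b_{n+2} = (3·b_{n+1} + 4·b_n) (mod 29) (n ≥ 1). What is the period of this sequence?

Computing terms: b_1 = 21,  b_2 = 3,  b_3 = 6,  b_4 = 1,  b_5 = 27,  b_6 = 27,  b_7 = 15,  b_8 = 8,  b_9 = 26,  b_{10} = 23,  b_{11} = 28,  b_{12} = 2,  b_{13} = 2,  b_{14} = 14,  b_{15} = 21,  b_{16} = 3.
The sequence repeats with period 14.

14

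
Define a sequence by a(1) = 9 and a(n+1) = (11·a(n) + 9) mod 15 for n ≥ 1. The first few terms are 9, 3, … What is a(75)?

Computing terms: a(1) = 9,  a(2) = 3,  a(3) = 12,  a(4) = 6,  a(5) = 0,  a(6) = 9.
Since a(6) = a(1) = 9, the sequence is periodic with period 5.
(75 - 1) mod 5 = 4, so a(75) = a(5) = 0.

0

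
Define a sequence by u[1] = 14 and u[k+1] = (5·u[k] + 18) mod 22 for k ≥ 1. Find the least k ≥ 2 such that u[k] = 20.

u[1] = 14, u[2] = 0, u[3] = 18, u[4] = 20, u[5] = 8, u[6] = 14.
The sequence repeats with period 5.
The value 20 first appears (with k ≥ 2) at u[4].

4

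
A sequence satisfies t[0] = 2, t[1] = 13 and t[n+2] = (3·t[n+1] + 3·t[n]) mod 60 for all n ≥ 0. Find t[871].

Computing terms: t[0] = 2; t[1] = 13; t[2] = 45; t[3] = 54; t[4] = 57; t[5] = 33; t[6] = 30; t[7] = 9; t[8] = 57; t[9] = 18; t[10] = 45; t[11] = 9; t[12] = 42; t[13] = 33; t[14] = 45; t[15] = 54.
Since (t[14], t[15]) = (t[2], t[3]) = (45, 54) (two consecutive terms determine the rest), the sequence is eventually periodic: after a pre-period of length 2 it cycles with period 12.
For n ≥ 2, t[n] depends only on (n - 2) mod 12. (871 - 2) mod 12 = 5, so t[871] = t[7] = 9.

9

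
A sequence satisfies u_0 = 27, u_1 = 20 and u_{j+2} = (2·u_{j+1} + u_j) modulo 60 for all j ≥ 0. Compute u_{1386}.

43

u_0 = 27, u_1 = 20, u_2 = 7, u_3 = 34, u_4 = 15, u_5 = 4, u_6 = 23, u_7 = 50, u_8 = 3, u_9 = 56, u_{10} = 55, u_{11} = 46, u_{12} = 27, u_{13} = 40, u_{14} = 47, u_{15} = 14, u_{16} = 15, u_{17} = 44, u_{18} = 43, u_{19} = 10, u_{20} = 3, u_{21} = 16, u_{22} = 35, u_{23} = 26, u_{24} = 27, u_{25} = 20.
Since (u_{24}, u_{25}) = (u_0, u_1) = (27, 20) (two consecutive terms determine the rest), the sequence is periodic with period 24.
(1386 - 0) mod 24 = 18, so u_{1386} = u_{18} = 43.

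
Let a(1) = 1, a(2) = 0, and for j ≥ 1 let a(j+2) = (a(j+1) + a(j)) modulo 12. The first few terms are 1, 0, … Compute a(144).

Computing terms: a(1) = 1, a(2) = 0, a(3) = 1, a(4) = 1, a(5) = 2, a(6) = 3, a(7) = 5, a(8) = 8, a(9) = 1, a(10) = 9, a(11) = 10, a(12) = 7, a(13) = 5, a(14) = 0, a(15) = 5, a(16) = 5, a(17) = 10, a(18) = 3, a(19) = 1, a(20) = 4, a(21) = 5, a(22) = 9, a(23) = 2, a(24) = 11, a(25) = 1, a(26) = 0.
The sequence repeats with period 24.
So a(144) = a(1 + ((144-1) mod 24)) = a(24) = 11.

11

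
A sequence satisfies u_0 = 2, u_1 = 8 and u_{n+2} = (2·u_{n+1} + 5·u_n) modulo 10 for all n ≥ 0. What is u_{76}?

Computing terms: u_0 = 2; u_1 = 8; u_2 = 6; u_3 = 2; u_4 = 4; u_5 = 8; u_6 = 6.
Since (u_5, u_6) = (u_1, u_2) = (8, 6) (two consecutive terms determine the rest), the sequence is eventually periodic: after a pre-period of length 1 it cycles with period 4.
For n ≥ 1, u_n depends only on (n - 1) mod 4. (76 - 1) mod 4 = 3, so u_{76} = u_4 = 4.

4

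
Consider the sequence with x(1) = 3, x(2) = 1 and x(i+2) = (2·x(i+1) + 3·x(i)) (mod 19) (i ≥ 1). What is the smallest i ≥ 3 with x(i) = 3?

x(1) = 3; x(2) = 1; x(3) = 11; x(4) = 6; x(5) = 7; x(6) = 13; x(7) = 9; x(8) = 0; x(9) = 8; x(10) = 16; x(11) = 18; x(12) = 8; x(13) = 13; x(14) = 12; x(15) = 6; x(16) = 10; x(17) = 0; x(18) = 11; x(19) = 3; x(20) = 1.
Since (x(19), x(20)) = (x(1), x(2)) = (3, 1) (two consecutive terms determine the rest), the sequence is periodic with period 18.
The value 3 next appears (with i ≥ 3) at x(19).

19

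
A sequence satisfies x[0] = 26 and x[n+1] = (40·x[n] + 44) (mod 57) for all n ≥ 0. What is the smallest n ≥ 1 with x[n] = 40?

16

Computing terms: x[0] = 26, x[1] = 1, x[2] = 27, x[3] = 41, x[4] = 31, x[5] = 30, x[6] = 47, x[7] = 43, x[8] = 54, x[9] = 38, x[10] = 25, x[11] = 18, x[12] = 23, x[13] = 52, x[14] = 15, x[15] = 17, x[16] = 40, x[17] = 48, x[18] = 26.
Since x[18] = x[0] = 26, the sequence is periodic with period 18.
The value 40 first appears (with n ≥ 1) at x[16].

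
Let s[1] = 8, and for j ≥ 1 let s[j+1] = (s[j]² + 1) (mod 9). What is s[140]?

Computing terms: s[1] = 8,  s[2] = 2,  s[3] = 5,  s[4] = 8.
The sequence repeats with period 3.
(140 - 1) mod 3 = 1, so s[140] = s[2] = 2.

2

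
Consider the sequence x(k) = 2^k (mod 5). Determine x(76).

Computing terms: x(0) = 1, x(1) = 2, x(2) = 4, x(3) = 3, x(4) = 1.
Since x(4) = x(0) = 1, the sequence is periodic with period 4.
(76 - 0) mod 4 = 0, so x(76) = x(0) = 1.

1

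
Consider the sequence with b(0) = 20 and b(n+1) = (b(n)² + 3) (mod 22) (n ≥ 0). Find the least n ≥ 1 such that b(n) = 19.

5

b(0) = 20; b(1) = 7; b(2) = 8; b(3) = 1; b(4) = 4; b(5) = 19; b(6) = 12; b(7) = 15; b(8) = 8.
Since b(8) = b(2) = 8, the sequence is eventually periodic: after a pre-period of length 2 it cycles with period 6.
The value 19 first appears (with n ≥ 1) at b(5).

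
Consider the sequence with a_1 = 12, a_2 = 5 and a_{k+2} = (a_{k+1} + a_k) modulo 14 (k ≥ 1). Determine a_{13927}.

2

Listing terms: a_1 = 12; a_2 = 5; a_3 = 3; a_4 = 8; a_5 = 11; a_6 = 5; a_7 = 2; a_8 = 7; a_9 = 9; a_{10} = 2; a_{11} = 11; a_{12} = 13; a_{13} = 10; a_{14} = 9; a_{15} = 5; a_{16} = 0; a_{17} = 5; a_{18} = 5; a_{19} = 10; a_{20} = 1; a_{21} = 11; a_{22} = 12; a_{23} = 9; a_{24} = 7; a_{25} = 2; a_{26} = 9; a_{27} = 11; a_{28} = 6; a_{29} = 3; a_{30} = 9; a_{31} = 12; a_{32} = 7; a_{33} = 5; a_{34} = 12; a_{35} = 3; a_{36} = 1; a_{37} = 4; a_{38} = 5; a_{39} = 9; a_{40} = 0; a_{41} = 9; a_{42} = 9; a_{43} = 4; a_{44} = 13; a_{45} = 3; a_{46} = 2; a_{47} = 5; a_{48} = 7; a_{49} = 12; a_{50} = 5.
Since (a_{49}, a_{50}) = (a_1, a_2) = (12, 5) (two consecutive terms determine the rest), the sequence is periodic with period 48.
So a_{13927} = a_{1 + ((13927-1) mod 48)} = a_7 = 2.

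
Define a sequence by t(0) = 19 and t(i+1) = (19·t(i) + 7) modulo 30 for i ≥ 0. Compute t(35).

18

Computing terms: t(0) = 19,  t(1) = 8,  t(2) = 9,  t(3) = 28,  t(4) = 29,  t(5) = 18,  t(6) = 19.
Since t(6) = t(0) = 19, the sequence is periodic with period 6.
So t(35) = t(0 + ((35-0) mod 6)) = t(5) = 18.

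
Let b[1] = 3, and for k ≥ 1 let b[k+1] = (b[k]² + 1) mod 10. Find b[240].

6

We have b[1] = 3, b[2] = 0, b[3] = 1, b[4] = 2, b[5] = 5, b[6] = 6, b[7] = 7, b[8] = 0.
Since b[8] = b[2] = 0, the sequence is eventually periodic: after a pre-period of length 1 it cycles with period 6.
For k ≥ 2, b[k] depends only on (k - 2) mod 6. (240 - 2) mod 6 = 4, so b[240] = b[6] = 6.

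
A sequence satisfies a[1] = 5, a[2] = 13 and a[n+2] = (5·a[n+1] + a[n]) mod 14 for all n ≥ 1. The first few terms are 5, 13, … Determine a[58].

13

Computing terms: a[1] = 5,  a[2] = 13,  a[3] = 0,  a[4] = 13,  a[5] = 9,  a[6] = 2,  a[7] = 5,  a[8] = 13.
Since (a[7], a[8]) = (a[1], a[2]) = (5, 13) (two consecutive terms determine the rest), the sequence is periodic with period 6.
So a[58] = a[1 + ((58-1) mod 6)] = a[4] = 13.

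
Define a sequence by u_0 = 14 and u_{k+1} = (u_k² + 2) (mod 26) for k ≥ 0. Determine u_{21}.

16

We have u_0 = 14,  u_1 = 16,  u_2 = 24,  u_3 = 6,  u_4 = 12,  u_5 = 16.
Since u_5 = u_1 = 16, the sequence is eventually periodic: after a pre-period of length 1 it cycles with period 4.
For k ≥ 1, u_k depends only on (k - 1) mod 4. (21 - 1) mod 4 = 0, so u_{21} = u_1 = 16.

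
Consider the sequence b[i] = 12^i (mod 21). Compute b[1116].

Listing terms: b[1] = 12,  b[2] = 18,  b[3] = 6,  b[4] = 9,  b[5] = 3,  b[6] = 15,  b[7] = 12.
The sequence repeats with period 6.
So b[1116] = b[1 + ((1116-1) mod 6)] = b[6] = 15.

15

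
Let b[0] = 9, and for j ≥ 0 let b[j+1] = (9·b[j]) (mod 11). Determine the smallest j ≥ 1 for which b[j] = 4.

1

Listing terms: b[0] = 9, b[1] = 4, b[2] = 3, b[3] = 5, b[4] = 1, b[5] = 9.
The sequence repeats with period 5.
The value 4 first appears (with j ≥ 1) at b[1].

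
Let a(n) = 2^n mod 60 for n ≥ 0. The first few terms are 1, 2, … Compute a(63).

a(0) = 1; a(1) = 2; a(2) = 4; a(3) = 8; a(4) = 16; a(5) = 32; a(6) = 4.
Since a(6) = a(2) = 4, the sequence is eventually periodic: after a pre-period of length 2 it cycles with period 4.
For n ≥ 2, a(n) depends only on (n - 2) mod 4. (63 - 2) mod 4 = 1, so a(63) = a(3) = 8.

8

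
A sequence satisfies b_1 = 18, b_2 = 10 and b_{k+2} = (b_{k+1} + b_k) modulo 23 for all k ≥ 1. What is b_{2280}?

8

Computing terms: b_1 = 18; b_2 = 10; b_3 = 5; b_4 = 15; b_5 = 20; b_6 = 12; b_7 = 9; b_8 = 21; b_9 = 7; b_{10} = 5; b_{11} = 12; b_{12} = 17; b_{13} = 6; b_{14} = 0; b_{15} = 6; b_{16} = 6; b_{17} = 12; b_{18} = 18; b_{19} = 7; b_{20} = 2; b_{21} = 9; b_{22} = 11; b_{23} = 20; b_{24} = 8; b_{25} = 5; b_{26} = 13; b_{27} = 18; b_{28} = 8; b_{29} = 3; b_{30} = 11; b_{31} = 14; b_{32} = 2; b_{33} = 16; b_{34} = 18; b_{35} = 11; b_{36} = 6; b_{37} = 17; b_{38} = 0; b_{39} = 17; b_{40} = 17; b_{41} = 11; b_{42} = 5; b_{43} = 16; b_{44} = 21; b_{45} = 14; b_{46} = 12; b_{47} = 3; b_{48} = 15; b_{49} = 18; b_{50} = 10.
Since (b_{49}, b_{50}) = (b_1, b_2) = (18, 10) (two consecutive terms determine the rest), the sequence is periodic with period 48.
So b_{2280} = b_{1 + ((2280-1) mod 48)} = b_{24} = 8.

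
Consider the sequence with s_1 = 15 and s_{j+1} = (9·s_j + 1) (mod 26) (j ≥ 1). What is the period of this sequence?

We have s_1 = 15,  s_2 = 6,  s_3 = 3,  s_4 = 2,  s_5 = 19,  s_6 = 16,  s_7 = 15.
The sequence repeats with period 6.

6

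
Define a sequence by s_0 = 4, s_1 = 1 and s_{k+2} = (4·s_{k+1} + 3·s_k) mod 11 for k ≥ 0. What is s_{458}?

3

We have s_0 = 4, s_1 = 1, s_2 = 5, s_3 = 1, s_4 = 8, s_5 = 2, s_6 = 10, s_7 = 2, s_8 = 5, s_9 = 4, s_{10} = 9, s_{11} = 4, s_{12} = 10, s_{13} = 8, s_{14} = 7, s_{15} = 8, s_{16} = 9, s_{17} = 5, s_{18} = 3, s_{19} = 5, s_{20} = 7, s_{21} = 10, s_{22} = 6, s_{23} = 10, s_{24} = 3, s_{25} = 9, s_{26} = 1, s_{27} = 9, s_{28} = 6, s_{29} = 7, s_{30} = 2, s_{31} = 7, s_{32} = 1, s_{33} = 3, s_{34} = 4, s_{35} = 3, s_{36} = 2, s_{37} = 6, s_{38} = 8, s_{39} = 6, s_{40} = 4, s_{41} = 1.
The sequence repeats with period 40.
So s_{458} = s_{0 + ((458-0) mod 40)} = s_{18} = 3.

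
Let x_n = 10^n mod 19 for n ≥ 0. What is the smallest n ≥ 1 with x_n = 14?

Listing terms: x_0 = 1,  x_1 = 10,  x_2 = 5,  x_3 = 12,  x_4 = 6,  x_5 = 3,  x_6 = 11,  x_7 = 15,  x_8 = 17,  x_9 = 18,  x_{10} = 9,  x_{11} = 14,  x_{12} = 7,  x_{13} = 13,  x_{14} = 16,  x_{15} = 8,  x_{16} = 4,  x_{17} = 2,  x_{18} = 1.
The sequence repeats with period 18.
The value 14 first appears (with n ≥ 1) at x_{11}.

11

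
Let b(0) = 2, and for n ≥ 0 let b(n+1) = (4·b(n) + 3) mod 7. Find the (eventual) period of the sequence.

3

We have b(0) = 2,  b(1) = 4,  b(2) = 5,  b(3) = 2.
Since b(3) = b(0) = 2, the sequence is periodic with period 3.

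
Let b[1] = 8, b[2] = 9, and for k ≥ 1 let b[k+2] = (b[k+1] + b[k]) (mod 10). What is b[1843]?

2

Listing terms: b[1] = 8,  b[2] = 9,  b[3] = 7,  b[4] = 6,  b[5] = 3,  b[6] = 9,  b[7] = 2,  b[8] = 1,  b[9] = 3,  b[10] = 4,  b[11] = 7,  b[12] = 1,  b[13] = 8,  b[14] = 9.
Since (b[13], b[14]) = (b[1], b[2]) = (8, 9) (two consecutive terms determine the rest), the sequence is periodic with period 12.
So b[1843] = b[1 + ((1843-1) mod 12)] = b[7] = 2.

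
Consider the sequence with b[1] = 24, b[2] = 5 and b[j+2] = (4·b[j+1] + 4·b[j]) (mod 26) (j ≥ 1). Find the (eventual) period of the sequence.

21

Computing terms: b[1] = 24; b[2] = 5; b[3] = 12; b[4] = 16; b[5] = 8; b[6] = 18; b[7] = 0; b[8] = 20; b[9] = 2; b[10] = 10; b[11] = 22; b[12] = 24; b[13] = 2; b[14] = 0; b[15] = 8; b[16] = 6; b[17] = 4; b[18] = 14; b[19] = 20; b[20] = 6; b[21] = 0; b[22] = 24; b[23] = 18; b[24] = 12; b[25] = 16.
Since (b[24], b[25]) = (b[3], b[4]) = (12, 16) (two consecutive terms determine the rest), the sequence is eventually periodic: after a pre-period of length 2 it cycles with period 21.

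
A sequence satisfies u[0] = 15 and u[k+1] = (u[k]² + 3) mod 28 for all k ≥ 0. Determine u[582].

7

We have u[0] = 15,  u[1] = 4,  u[2] = 19,  u[3] = 0,  u[4] = 3,  u[5] = 12,  u[6] = 7,  u[7] = 24,  u[8] = 19.
Since u[8] = u[2] = 19, the sequence is eventually periodic: after a pre-period of length 2 it cycles with period 6.
For k ≥ 2, u[k] depends only on (k - 2) mod 6. (582 - 2) mod 6 = 4, so u[582] = u[6] = 7.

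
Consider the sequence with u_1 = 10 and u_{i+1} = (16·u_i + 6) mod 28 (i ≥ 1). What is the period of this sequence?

3

We have u_1 = 10,  u_2 = 26,  u_3 = 2,  u_4 = 10.
Since u_4 = u_1 = 10, the sequence is periodic with period 3.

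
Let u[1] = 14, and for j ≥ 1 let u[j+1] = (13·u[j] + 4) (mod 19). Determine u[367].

18

Computing terms: u[1] = 14; u[2] = 15; u[3] = 9; u[4] = 7; u[5] = 0; u[6] = 4; u[7] = 18; u[8] = 10; u[9] = 1; u[10] = 17; u[11] = 16; u[12] = 3; u[13] = 5; u[14] = 12; u[15] = 8; u[16] = 13; u[17] = 2; u[18] = 11; u[19] = 14.
The sequence repeats with period 18.
So u[367] = u[1 + ((367-1) mod 18)] = u[7] = 18.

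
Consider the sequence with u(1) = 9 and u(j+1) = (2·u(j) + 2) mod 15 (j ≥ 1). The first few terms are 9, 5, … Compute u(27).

Computing terms: u(1) = 9, u(2) = 5, u(3) = 12, u(4) = 11, u(5) = 9.
Since u(5) = u(1) = 9, the sequence is periodic with period 4.
So u(27) = u(1 + ((27-1) mod 4)) = u(3) = 12.

12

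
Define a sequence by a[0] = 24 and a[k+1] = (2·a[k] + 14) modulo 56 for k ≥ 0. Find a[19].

Computing terms: a[0] = 24; a[1] = 6; a[2] = 26; a[3] = 10; a[4] = 34; a[5] = 26.
Since a[5] = a[2] = 26, the sequence is eventually periodic: after a pre-period of length 2 it cycles with period 3.
For k ≥ 2, a[k] depends only on (k - 2) mod 3. (19 - 2) mod 3 = 2, so a[19] = a[4] = 34.

34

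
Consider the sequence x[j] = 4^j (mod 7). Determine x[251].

2

Computing terms: x[1] = 4,  x[2] = 2,  x[3] = 1,  x[4] = 4.
Since x[4] = x[1] = 4, the sequence is periodic with period 3.
So x[251] = x[1 + ((251-1) mod 3)] = x[2] = 2.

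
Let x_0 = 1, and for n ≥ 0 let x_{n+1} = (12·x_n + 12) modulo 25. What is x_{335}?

Computing terms: x_0 = 1,  x_1 = 24,  x_2 = 0,  x_3 = 12,  x_4 = 6,  x_5 = 9,  x_6 = 20,  x_7 = 2,  x_8 = 11,  x_9 = 19,  x_{10} = 15,  x_{11} = 17,  x_{12} = 16,  x_{13} = 4,  x_{14} = 10,  x_{15} = 7,  x_{16} = 21,  x_{17} = 14,  x_{18} = 5,  x_{19} = 22,  x_{20} = 1.
Since x_{20} = x_0 = 1, the sequence is periodic with period 20.
So x_{335} = x_{0 + ((335-0) mod 20)} = x_{15} = 7.

7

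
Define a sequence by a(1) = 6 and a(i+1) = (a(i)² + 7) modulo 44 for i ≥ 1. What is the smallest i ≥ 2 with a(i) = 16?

7

We have a(1) = 6, a(2) = 43, a(3) = 8, a(4) = 27, a(5) = 32, a(6) = 19, a(7) = 16, a(8) = 43.
Since a(8) = a(2) = 43, the sequence is eventually periodic: after a pre-period of length 1 it cycles with period 6.
The value 16 first appears (with i ≥ 2) at a(7).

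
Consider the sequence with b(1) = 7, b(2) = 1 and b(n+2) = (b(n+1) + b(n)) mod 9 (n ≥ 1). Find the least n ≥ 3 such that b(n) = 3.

20

Listing terms: b(1) = 7; b(2) = 1; b(3) = 8; b(4) = 0; b(5) = 8; b(6) = 8; b(7) = 7; b(8) = 6; b(9) = 4; b(10) = 1; b(11) = 5; b(12) = 6; b(13) = 2; b(14) = 8; b(15) = 1; b(16) = 0; b(17) = 1; b(18) = 1; b(19) = 2; b(20) = 3; b(21) = 5; b(22) = 8; b(23) = 4; b(24) = 3; b(25) = 7; b(26) = 1.
Since (b(25), b(26)) = (b(1), b(2)) = (7, 1) (two consecutive terms determine the rest), the sequence is periodic with period 24.
The value 3 first appears (with n ≥ 3) at b(20).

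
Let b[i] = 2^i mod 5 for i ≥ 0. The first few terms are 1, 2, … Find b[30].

4

Listing terms: b[0] = 1,  b[1] = 2,  b[2] = 4,  b[3] = 3,  b[4] = 1.
The sequence repeats with period 4.
(30 - 0) mod 4 = 2, so b[30] = b[2] = 4.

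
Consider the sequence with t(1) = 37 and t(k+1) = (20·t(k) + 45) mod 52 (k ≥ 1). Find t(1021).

37

Computing terms: t(1) = 37,  t(2) = 5,  t(3) = 41,  t(4) = 33,  t(5) = 29,  t(6) = 1,  t(7) = 13,  t(8) = 45,  t(9) = 9,  t(10) = 17,  t(11) = 21,  t(12) = 49,  t(13) = 37.
Since t(13) = t(1) = 37, the sequence is periodic with period 12.
So t(1021) = t(1 + ((1021-1) mod 12)) = t(1) = 37.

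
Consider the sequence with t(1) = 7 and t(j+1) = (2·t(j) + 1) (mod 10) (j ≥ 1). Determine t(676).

Listing terms: t(1) = 7, t(2) = 5, t(3) = 1, t(4) = 3, t(5) = 7.
Since t(5) = t(1) = 7, the sequence is periodic with period 4.
So t(676) = t(1 + ((676-1) mod 4)) = t(4) = 3.

3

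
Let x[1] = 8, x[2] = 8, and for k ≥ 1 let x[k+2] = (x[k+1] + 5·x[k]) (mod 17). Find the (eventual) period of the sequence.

16

We have x[1] = 8, x[2] = 8, x[3] = 14, x[4] = 3, x[5] = 5, x[6] = 3, x[7] = 11, x[8] = 9, x[9] = 13, x[10] = 7, x[11] = 4, x[12] = 5, x[13] = 8, x[14] = 16, x[15] = 5, x[16] = 0, x[17] = 8, x[18] = 8.
The sequence repeats with period 16.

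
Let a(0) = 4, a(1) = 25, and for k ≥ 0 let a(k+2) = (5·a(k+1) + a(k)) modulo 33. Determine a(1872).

We have a(0) = 4, a(1) = 25, a(2) = 30, a(3) = 10, a(4) = 14, a(5) = 14, a(6) = 18, a(7) = 5, a(8) = 10, a(9) = 22, a(10) = 21, a(11) = 28, a(12) = 29, a(13) = 8, a(14) = 3, a(15) = 23, a(16) = 19, a(17) = 19, a(18) = 15, a(19) = 28, a(20) = 23, a(21) = 11, a(22) = 12, a(23) = 5, a(24) = 4, a(25) = 25.
The sequence repeats with period 24.
So a(1872) = a(0 + ((1872-0) mod 24)) = a(0) = 4.

4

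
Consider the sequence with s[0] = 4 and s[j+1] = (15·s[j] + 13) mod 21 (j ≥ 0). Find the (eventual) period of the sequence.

Listing terms: s[0] = 4; s[1] = 10; s[2] = 16; s[3] = 1; s[4] = 7; s[5] = 13; s[6] = 19; s[7] = 4.
The sequence repeats with period 7.

7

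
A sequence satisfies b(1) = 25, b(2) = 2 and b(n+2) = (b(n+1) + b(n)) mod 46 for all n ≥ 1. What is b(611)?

6

Listing terms: b(1) = 25, b(2) = 2, b(3) = 27, b(4) = 29, b(5) = 10, b(6) = 39, b(7) = 3, b(8) = 42, b(9) = 45, b(10) = 41, b(11) = 40, b(12) = 35, b(13) = 29, b(14) = 18, b(15) = 1, b(16) = 19, b(17) = 20, b(18) = 39, b(19) = 13, b(20) = 6, b(21) = 19, b(22) = 25, b(23) = 44, b(24) = 23, b(25) = 21, b(26) = 44, b(27) = 19, b(28) = 17, b(29) = 36, b(30) = 7, b(31) = 43, b(32) = 4, b(33) = 1, b(34) = 5, b(35) = 6, b(36) = 11, b(37) = 17, b(38) = 28, b(39) = 45, b(40) = 27, b(41) = 26, b(42) = 7, b(43) = 33, b(44) = 40, b(45) = 27, b(46) = 21, b(47) = 2, b(48) = 23, b(49) = 25, b(50) = 2.
Since (b(49), b(50)) = (b(1), b(2)) = (25, 2) (two consecutive terms determine the rest), the sequence is periodic with period 48.
So b(611) = b(1 + ((611-1) mod 48)) = b(35) = 6.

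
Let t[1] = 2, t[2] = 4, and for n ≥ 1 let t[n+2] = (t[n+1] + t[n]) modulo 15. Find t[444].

t[1] = 2,  t[2] = 4,  t[3] = 6,  t[4] = 10,  t[5] = 1,  t[6] = 11,  t[7] = 12,  t[8] = 8,  t[9] = 5,  t[10] = 13,  t[11] = 3,  t[12] = 1,  t[13] = 4,  t[14] = 5,  t[15] = 9,  t[16] = 14,  t[17] = 8,  t[18] = 7,  t[19] = 0,  t[20] = 7,  t[21] = 7,  t[22] = 14,  t[23] = 6,  t[24] = 5,  t[25] = 11,  t[26] = 1,  t[27] = 12,  t[28] = 13,  t[29] = 10,  t[30] = 8,  t[31] = 3,  t[32] = 11,  t[33] = 14,  t[34] = 10,  t[35] = 9,  t[36] = 4,  t[37] = 13,  t[38] = 2,  t[39] = 0,  t[40] = 2,  t[41] = 2,  t[42] = 4.
The sequence repeats with period 40.
(444 - 1) mod 40 = 3, so t[444] = t[4] = 10.

10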